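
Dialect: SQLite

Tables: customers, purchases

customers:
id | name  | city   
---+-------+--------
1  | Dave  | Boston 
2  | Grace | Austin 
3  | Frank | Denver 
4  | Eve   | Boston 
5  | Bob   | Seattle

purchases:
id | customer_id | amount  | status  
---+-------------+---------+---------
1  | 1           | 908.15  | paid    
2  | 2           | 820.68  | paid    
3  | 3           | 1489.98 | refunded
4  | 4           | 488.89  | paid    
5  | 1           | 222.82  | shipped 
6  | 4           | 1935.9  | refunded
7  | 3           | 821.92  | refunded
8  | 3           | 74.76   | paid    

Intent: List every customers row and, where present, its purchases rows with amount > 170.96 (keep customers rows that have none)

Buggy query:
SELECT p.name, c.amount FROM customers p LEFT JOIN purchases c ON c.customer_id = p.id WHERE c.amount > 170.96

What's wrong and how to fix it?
Bug: A WHERE condition on the right-hand table after LEFT JOIN drops unmatched parents

Fix: Put 'c.amount > 170.96' in the JOIN's ON clause instead of WHERE

Corrected query:
SELECT p.name, c.amount FROM customers p LEFT JOIN purchases c ON c.customer_id = p.id AND c.amount > 170.96

Result:
name  | amount 
------+--------
Dave  | 222.82 
Dave  | 908.15 
Grace | 820.68 
Frank | 821.92 
Frank | 1489.98
Eve   | 488.89 
Eve   | 1935.9 
Bob   | NULL   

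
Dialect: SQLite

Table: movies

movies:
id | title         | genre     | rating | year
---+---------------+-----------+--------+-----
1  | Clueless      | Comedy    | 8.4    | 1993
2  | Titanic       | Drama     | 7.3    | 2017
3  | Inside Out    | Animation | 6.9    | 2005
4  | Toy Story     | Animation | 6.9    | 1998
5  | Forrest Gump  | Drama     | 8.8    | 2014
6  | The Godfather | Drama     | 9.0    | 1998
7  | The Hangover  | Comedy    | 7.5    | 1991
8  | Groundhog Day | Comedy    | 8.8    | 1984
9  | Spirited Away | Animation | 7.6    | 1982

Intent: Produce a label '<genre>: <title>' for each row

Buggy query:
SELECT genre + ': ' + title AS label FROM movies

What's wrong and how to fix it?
Bug: SQLite uses || for string concatenation; + coerces text to numbers (yielding 0)

Fix: Replace + with || to concatenate text

Corrected query:
SELECT genre || ': ' || title AS label FROM movies

Result:
label                   
------------------------
Comedy: Clueless        
Drama: Titanic          
Animation: Inside Out   
Animation: Toy Story    
Drama: Forrest Gump     
Drama: The Godfather    
Comedy: The Hangover    
Comedy: Groundhog Day   
Animation: Spirited Away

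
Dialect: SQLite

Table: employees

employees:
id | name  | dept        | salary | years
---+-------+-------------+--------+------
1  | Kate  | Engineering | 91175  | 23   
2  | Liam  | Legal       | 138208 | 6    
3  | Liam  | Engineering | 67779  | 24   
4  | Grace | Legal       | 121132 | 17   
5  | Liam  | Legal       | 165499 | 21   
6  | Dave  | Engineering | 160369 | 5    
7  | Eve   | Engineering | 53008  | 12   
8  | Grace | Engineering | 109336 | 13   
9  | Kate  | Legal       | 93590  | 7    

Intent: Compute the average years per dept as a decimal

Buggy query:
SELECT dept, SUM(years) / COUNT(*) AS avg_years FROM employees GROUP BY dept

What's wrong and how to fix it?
Bug: SUM(years) and COUNT(*) are both integers; the division truncates the fractional part

Fix: Cast one side to REAL so the division keeps the fractional part

Corrected query:
SELECT dept, SUM(years) * 1.0 / COUNT(*) AS avg_years FROM employees GROUP BY dept

Result:
dept        | avg_years
------------+----------
Engineering | 15.4     
Legal       | 12.75    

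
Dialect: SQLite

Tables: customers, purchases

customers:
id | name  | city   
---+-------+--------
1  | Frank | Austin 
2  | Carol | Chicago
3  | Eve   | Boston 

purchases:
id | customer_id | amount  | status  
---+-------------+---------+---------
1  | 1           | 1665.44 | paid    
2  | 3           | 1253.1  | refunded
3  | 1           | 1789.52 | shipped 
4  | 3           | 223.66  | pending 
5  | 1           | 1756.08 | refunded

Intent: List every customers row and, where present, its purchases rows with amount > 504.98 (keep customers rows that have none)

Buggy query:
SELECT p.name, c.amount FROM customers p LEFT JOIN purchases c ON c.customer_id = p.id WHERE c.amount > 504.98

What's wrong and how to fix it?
Bug: Filtering c.amount in WHERE discards the NULL rows produced by LEFT JOIN, turning it into an inner join

Fix: Move the right-table condition into the ON clause so unmatched parents are kept

Corrected query:
SELECT p.name, c.amount FROM customers p LEFT JOIN purchases c ON c.customer_id = p.id AND c.amount > 504.98

Result:
name  | amount 
------+--------
Frank | 1665.44
Frank | 1756.08
Frank | 1789.52
Carol | NULL   
Eve   | 1253.1 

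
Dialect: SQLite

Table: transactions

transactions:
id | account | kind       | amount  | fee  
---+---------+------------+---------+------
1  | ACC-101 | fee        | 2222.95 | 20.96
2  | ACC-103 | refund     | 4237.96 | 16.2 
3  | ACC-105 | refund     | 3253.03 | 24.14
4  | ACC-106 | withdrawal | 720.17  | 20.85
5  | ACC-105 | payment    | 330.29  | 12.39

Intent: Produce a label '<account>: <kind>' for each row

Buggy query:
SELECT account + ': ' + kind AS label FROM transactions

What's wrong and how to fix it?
Bug: '+' is numeric addition; on text columns SQLite converts them to 0 instead of concatenating

Fix: Use the || operator for string concatenation

Corrected query:
SELECT account || ': ' || kind AS label FROM transactions

Result:
label              
-------------------
ACC-101: fee       
ACC-103: refund    
ACC-105: refund    
ACC-106: withdrawal
ACC-105: payment   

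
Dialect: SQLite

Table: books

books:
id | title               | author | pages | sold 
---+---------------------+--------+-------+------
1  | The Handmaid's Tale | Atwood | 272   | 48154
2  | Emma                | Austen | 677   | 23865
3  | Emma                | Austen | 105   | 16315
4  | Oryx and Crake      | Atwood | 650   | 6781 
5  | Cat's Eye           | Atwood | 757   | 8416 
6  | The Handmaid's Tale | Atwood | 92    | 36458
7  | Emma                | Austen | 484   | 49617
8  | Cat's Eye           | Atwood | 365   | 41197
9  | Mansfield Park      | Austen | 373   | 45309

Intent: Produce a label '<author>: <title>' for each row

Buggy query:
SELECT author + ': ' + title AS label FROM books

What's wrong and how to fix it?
Bug: SQLite uses || for string concatenation; + coerces text to numbers (yielding 0)

Fix: Use the || operator for string concatenation

Corrected query:
SELECT author || ': ' || title AS label FROM books

Result:
label                      
---------------------------
Atwood: The Handmaid's Tale
Austen: Emma               
Austen: Emma               
Atwood: Oryx and Crake     
Atwood: Cat's Eye          
Atwood: The Handmaid's Tale
Austen: Emma               
Atwood: Cat's Eye          
Austen: Mansfield Park     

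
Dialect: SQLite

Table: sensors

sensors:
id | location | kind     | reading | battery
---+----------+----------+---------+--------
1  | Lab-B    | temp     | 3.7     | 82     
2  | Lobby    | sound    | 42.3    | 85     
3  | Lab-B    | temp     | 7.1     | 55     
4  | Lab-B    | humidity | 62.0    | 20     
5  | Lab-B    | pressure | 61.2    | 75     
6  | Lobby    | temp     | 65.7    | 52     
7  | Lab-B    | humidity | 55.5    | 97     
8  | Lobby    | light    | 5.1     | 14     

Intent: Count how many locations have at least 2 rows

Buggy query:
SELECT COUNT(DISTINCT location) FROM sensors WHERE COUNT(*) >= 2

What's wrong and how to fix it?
Bug: WHERE filters individual rows, not groups, so a group-level COUNT is invalid there

Fix: Group first with HAVING COUNT(*) >= 2, then COUNT the resulting groups

Corrected query:
SELECT COUNT(*) FROM (SELECT location FROM sensors GROUP BY location HAVING COUNT(*) >= 2)

Result:
COUNT(*)
--------
2       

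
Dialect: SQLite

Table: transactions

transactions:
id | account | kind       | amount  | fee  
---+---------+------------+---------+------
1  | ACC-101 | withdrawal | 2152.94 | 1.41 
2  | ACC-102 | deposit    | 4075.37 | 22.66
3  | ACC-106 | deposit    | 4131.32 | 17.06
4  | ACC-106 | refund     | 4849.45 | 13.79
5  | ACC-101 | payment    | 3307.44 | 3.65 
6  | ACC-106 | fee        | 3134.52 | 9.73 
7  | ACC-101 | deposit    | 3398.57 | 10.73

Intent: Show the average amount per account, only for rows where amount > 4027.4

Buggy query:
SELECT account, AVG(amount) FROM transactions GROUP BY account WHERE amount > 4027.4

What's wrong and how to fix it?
Bug: WHERE cannot follow GROUP BY

Fix: Place WHERE between FROM and GROUP BY

Corrected query:
SELECT account, AVG(amount) FROM transactions WHERE amount > 4027.4 GROUP BY account

Result:
account | AVG(amount)
--------+------------
ACC-102 | 4075.37    
ACC-106 | 4490.385   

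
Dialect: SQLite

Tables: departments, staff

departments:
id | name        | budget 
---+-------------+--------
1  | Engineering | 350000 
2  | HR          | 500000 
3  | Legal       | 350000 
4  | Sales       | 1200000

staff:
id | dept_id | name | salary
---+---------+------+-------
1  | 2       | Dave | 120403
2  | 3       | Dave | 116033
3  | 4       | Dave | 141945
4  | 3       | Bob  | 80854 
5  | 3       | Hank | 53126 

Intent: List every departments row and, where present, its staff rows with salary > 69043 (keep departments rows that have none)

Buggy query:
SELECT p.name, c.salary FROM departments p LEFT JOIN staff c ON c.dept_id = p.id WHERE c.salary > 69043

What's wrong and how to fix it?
Bug: A WHERE condition on the right-hand table after LEFT JOIN drops unmatched parents

Fix: Move the right-table condition into the ON clause so unmatched parents are kept

Corrected query:
SELECT p.name, c.salary FROM departments p LEFT JOIN staff c ON c.dept_id = p.id AND c.salary > 69043

Result:
name        | salary
------------+-------
Engineering | NULL  
HR          | 120403
Legal       | 80854 
Legal       | 116033
Sales       | 141945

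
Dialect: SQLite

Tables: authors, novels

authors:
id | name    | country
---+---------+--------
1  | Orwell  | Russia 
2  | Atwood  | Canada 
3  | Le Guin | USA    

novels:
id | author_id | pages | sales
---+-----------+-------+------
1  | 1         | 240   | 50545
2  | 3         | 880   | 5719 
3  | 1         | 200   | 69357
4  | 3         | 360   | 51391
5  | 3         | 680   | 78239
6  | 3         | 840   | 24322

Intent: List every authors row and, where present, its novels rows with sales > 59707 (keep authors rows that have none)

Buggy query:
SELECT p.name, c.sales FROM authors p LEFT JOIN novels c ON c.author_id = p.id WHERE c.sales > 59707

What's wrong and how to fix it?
Bug: Filtering c.sales in WHERE discards the NULL rows produced by LEFT JOIN, turning it into an inner join

Fix: Put 'c.sales > 59707' in the JOIN's ON clause instead of WHERE

Corrected query:
SELECT p.name, c.sales FROM authors p LEFT JOIN novels c ON c.author_id = p.id AND c.sales > 59707

Result:
name    | sales
--------+------
Orwell  | 69357
Atwood  | NULL 
Le Guin | 78239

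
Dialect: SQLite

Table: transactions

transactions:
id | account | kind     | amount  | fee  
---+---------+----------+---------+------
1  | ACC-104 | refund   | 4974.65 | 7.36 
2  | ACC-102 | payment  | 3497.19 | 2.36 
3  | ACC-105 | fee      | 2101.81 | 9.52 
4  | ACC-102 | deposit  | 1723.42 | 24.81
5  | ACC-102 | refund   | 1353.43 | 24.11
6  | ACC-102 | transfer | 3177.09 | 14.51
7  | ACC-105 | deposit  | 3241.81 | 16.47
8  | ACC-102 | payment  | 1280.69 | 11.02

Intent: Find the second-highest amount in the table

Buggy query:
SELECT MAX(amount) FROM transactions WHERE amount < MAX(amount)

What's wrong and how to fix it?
Bug: The inner MAX is an aggregate inside WHERE, which is not allowed

Fix: Compute the overall MAX in a subquery, then take MAX of rows below it

Corrected query:
SELECT MAX(amount) FROM transactions WHERE amount < (SELECT MAX(amount) FROM transactions)

Result:
MAX(amount)
-----------
3497.19    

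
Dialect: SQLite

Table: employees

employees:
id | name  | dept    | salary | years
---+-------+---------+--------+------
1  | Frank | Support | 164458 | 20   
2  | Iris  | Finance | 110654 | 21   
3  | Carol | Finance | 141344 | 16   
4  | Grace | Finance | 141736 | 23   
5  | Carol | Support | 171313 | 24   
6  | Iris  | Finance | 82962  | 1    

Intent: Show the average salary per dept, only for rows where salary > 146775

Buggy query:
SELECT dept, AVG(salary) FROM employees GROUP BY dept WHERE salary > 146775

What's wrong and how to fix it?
Bug: WHERE cannot follow GROUP BY

Fix: Place WHERE between FROM and GROUP BY

Corrected query:
SELECT dept, AVG(salary) FROM employees WHERE salary > 146775 GROUP BY dept

Result:
dept    | AVG(salary)
--------+------------
Support | 167885.5   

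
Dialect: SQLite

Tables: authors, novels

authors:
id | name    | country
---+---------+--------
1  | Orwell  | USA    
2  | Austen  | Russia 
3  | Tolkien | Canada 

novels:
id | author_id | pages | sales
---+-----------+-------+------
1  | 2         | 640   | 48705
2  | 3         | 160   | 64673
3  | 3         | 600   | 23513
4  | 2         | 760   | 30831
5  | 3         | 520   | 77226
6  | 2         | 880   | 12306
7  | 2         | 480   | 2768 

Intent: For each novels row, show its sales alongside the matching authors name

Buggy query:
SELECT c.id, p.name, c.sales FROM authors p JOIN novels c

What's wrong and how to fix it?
Bug: JOIN with no ON clause produces a cartesian product; every novels row pairs with every authors row

Fix: Specify the join condition linking the foreign key to the parent id

Corrected query:
SELECT c.id, p.name, c.sales FROM authors p JOIN novels c ON c.author_id = p.id

Result:
id | name    | sales
---+---------+------
1  | Austen  | 48705
2  | Tolkien | 64673
3  | Tolkien | 23513
4  | Austen  | 30831
5  | Tolkien | 77226
6  | Austen  | 12306
7  | Austen  | 2768 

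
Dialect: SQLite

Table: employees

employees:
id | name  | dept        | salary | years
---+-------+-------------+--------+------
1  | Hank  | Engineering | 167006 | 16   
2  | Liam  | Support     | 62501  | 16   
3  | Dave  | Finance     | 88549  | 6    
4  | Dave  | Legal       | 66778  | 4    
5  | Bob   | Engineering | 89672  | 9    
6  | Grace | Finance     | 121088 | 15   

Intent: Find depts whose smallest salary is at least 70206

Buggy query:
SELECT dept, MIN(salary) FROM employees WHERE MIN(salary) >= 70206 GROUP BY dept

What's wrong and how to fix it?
Bug: Aggregates like MIN are computed per group after WHERE runs

Fix: Replace WHERE with HAVING after the GROUP BY

Corrected query:
SELECT dept, MIN(salary) FROM employees GROUP BY dept HAVING MIN(salary) >= 70206

Result:
dept        | MIN(salary)
------------+------------
Engineering | 89672      
Finance     | 88549      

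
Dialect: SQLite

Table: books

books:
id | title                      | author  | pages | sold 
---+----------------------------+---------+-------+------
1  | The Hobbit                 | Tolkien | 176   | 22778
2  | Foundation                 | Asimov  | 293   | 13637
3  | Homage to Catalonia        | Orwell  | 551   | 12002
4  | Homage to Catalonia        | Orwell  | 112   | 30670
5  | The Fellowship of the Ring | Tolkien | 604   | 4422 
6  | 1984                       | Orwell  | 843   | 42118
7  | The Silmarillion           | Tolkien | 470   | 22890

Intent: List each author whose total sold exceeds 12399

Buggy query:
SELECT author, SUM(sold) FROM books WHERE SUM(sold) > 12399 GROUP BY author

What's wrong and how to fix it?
Bug: Aggregate functions cannot appear in a WHERE clause

Fix: Move the aggregate condition to a HAVING clause

Corrected query:
SELECT author, SUM(sold) FROM books GROUP BY author HAVING SUM(sold) > 12399

Result:
author  | SUM(sold)
--------+----------
Asimov  | 13637    
Orwell  | 84790    
Tolkien | 50090    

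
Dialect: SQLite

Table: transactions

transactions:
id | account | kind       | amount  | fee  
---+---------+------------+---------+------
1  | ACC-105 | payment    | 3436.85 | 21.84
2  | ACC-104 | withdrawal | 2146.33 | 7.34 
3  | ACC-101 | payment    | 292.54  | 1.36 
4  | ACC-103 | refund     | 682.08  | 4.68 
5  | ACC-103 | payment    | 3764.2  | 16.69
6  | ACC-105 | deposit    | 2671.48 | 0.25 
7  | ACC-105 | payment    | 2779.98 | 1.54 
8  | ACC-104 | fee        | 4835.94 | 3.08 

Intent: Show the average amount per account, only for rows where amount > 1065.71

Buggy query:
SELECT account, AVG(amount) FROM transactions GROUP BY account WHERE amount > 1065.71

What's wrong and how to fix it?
Bug: Row-level WHERE must come before GROUP BY in the clause order

Fix: Place WHERE between FROM and GROUP BY

Corrected query:
SELECT account, AVG(amount) FROM transactions WHERE amount > 1065.71 GROUP BY account

Result:
account | AVG(amount)
--------+------------
ACC-103 | 3764.2     
ACC-104 | 3491.135   
ACC-105 | 2962.77    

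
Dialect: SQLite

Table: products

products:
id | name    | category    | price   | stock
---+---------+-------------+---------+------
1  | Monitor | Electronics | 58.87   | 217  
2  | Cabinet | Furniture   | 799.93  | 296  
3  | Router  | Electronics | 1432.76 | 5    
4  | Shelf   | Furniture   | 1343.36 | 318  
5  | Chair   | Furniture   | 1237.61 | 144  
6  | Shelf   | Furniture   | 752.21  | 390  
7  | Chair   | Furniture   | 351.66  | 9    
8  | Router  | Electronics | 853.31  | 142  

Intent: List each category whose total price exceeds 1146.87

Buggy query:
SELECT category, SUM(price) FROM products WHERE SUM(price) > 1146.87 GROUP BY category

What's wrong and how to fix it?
Bug: SUM(price) is an aggregate, but WHERE filters rows before aggregation

Fix: Use HAVING (which filters groups after aggregation) instead of WHERE

Corrected query:
SELECT category, SUM(price) FROM products GROUP BY category HAVING SUM(price) > 1146.87

Result:
category    | SUM(price)
------------+-----------
Electronics | 2344.94   
Furniture   | 4484.77   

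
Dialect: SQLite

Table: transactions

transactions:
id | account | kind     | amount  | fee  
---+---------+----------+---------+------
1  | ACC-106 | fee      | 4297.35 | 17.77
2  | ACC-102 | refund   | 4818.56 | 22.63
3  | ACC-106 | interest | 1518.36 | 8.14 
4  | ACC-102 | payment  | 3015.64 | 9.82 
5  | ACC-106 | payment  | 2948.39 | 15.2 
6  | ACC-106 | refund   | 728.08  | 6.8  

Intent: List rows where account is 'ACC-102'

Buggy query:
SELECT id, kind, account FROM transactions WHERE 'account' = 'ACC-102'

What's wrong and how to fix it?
Bug: Single quotes denote string literals in SQL; the column name is being compared as a constant string

Fix: Reference the column as account without single quotes

Corrected query:
SELECT id, kind, account FROM transactions WHERE account = 'ACC-102'

Result:
id | kind    | account
---+---------+--------
2  | refund  | ACC-102
4  | payment | ACC-102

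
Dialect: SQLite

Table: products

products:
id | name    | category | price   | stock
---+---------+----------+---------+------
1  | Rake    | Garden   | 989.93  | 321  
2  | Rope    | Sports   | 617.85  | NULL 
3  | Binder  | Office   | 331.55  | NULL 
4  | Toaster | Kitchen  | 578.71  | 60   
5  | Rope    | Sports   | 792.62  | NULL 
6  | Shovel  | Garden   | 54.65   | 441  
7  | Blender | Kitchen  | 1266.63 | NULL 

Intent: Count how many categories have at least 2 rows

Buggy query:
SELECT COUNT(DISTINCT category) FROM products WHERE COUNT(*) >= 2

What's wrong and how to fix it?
Bug: COUNT(*) cannot appear in WHERE; the per-group count doesn't exist yet

Fix: Use a subquery that GROUPs and filters with HAVING, then count its rows

Corrected query:
SELECT COUNT(*) FROM (SELECT category FROM products GROUP BY category HAVING COUNT(*) >= 2)

Result:
COUNT(*)
--------
3       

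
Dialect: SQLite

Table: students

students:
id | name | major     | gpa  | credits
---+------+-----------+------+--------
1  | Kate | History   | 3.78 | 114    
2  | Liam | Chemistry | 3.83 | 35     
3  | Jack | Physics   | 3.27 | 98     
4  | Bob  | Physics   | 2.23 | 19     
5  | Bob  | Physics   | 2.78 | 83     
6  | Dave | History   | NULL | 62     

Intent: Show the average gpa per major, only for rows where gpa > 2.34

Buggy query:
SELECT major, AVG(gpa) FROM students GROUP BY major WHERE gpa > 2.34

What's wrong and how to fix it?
Bug: WHERE cannot follow GROUP BY

Fix: Place WHERE between FROM and GROUP BY

Corrected query:
SELECT major, AVG(gpa) FROM students WHERE gpa > 2.34 GROUP BY major

Result:
major     | AVG(gpa)
----------+---------
Chemistry | 3.83    
History   | 3.78    
Physics   | 3.025   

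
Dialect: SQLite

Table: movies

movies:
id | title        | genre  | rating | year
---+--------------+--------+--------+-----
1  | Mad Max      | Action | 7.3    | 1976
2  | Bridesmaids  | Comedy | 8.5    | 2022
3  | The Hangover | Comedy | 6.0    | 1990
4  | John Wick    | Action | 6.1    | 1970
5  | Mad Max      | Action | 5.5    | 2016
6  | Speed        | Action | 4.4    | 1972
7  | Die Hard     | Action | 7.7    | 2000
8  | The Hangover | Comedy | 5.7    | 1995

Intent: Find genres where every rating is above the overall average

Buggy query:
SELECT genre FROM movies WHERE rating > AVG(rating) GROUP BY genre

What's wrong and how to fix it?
Bug: AVG() is an aggregate; it can't sit directly in WHERE

Fix: Use a subquery for AVG and a HAVING MIN(...) filter so the condition holds for every row in the group

Corrected query:
SELECT genre FROM movies GROUP BY genre HAVING MIN(rating) > (SELECT AVG(rating) FROM movies)

Result:
(no rows)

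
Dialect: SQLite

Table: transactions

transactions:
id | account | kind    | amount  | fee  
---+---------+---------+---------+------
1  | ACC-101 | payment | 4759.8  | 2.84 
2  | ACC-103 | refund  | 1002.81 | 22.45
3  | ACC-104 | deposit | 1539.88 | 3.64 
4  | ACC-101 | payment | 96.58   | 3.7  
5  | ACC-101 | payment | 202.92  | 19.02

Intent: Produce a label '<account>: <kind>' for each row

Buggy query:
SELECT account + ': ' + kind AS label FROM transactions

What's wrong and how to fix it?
Bug: '+' is numeric addition; on text columns SQLite converts them to 0 instead of concatenating

Fix: Replace + with || to concatenate text

Corrected query:
SELECT account || ': ' || kind AS label FROM transactions

Result:
label           
----------------
ACC-101: payment
ACC-103: refund 
ACC-104: deposit
ACC-101: payment
ACC-101: payment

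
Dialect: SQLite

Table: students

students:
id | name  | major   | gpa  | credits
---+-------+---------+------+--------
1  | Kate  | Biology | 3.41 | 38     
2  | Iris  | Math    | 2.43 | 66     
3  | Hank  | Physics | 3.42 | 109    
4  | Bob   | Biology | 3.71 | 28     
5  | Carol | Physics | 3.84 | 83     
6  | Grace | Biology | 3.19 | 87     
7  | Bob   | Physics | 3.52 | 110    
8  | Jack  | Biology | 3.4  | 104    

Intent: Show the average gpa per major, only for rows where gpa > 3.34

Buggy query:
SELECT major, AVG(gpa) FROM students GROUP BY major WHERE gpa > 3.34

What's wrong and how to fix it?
Bug: Row-level WHERE must come before GROUP BY in the clause order

Fix: Place WHERE between FROM and GROUP BY

Corrected query:
SELECT major, AVG(gpa) FROM students WHERE gpa > 3.34 GROUP BY major

Result:
major   | AVG(gpa)
--------+---------
Biology | 3.506667
Physics | 3.593333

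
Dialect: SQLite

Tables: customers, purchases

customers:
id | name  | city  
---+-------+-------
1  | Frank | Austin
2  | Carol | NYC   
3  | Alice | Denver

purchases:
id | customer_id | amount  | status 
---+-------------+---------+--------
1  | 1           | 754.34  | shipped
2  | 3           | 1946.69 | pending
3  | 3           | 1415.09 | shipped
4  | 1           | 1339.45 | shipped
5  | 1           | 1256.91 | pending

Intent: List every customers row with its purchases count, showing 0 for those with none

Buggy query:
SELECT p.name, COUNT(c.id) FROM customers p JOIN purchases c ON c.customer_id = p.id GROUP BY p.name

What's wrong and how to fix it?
Bug: An inner join excludes parents with zero children

Fix: Switch to LEFT JOIN to retain unmatched parent rows

Corrected query:
SELECT p.name, COUNT(c.id) FROM customers p LEFT JOIN purchases c ON c.customer_id = p.id GROUP BY p.name

Result:
name  | COUNT(c.id)
------+------------
Alice | 2          
Carol | 0          
Frank | 3          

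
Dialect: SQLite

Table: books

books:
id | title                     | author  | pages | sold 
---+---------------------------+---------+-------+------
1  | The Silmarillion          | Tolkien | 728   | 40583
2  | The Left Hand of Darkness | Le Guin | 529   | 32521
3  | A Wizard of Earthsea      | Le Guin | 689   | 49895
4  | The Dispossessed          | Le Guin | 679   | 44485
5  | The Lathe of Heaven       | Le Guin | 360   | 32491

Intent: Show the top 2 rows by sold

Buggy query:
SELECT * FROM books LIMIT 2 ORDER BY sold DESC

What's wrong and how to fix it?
Bug: ORDER BY cannot follow LIMIT; LIMIT is the final clause

Fix: Swap the clauses: ORDER BY first, then LIMIT

Corrected query:
SELECT * FROM books ORDER BY sold DESC LIMIT 2

Result:
id | title                | author  | pages | sold 
---+----------------------+---------+-------+------
3  | A Wizard of Earthsea | Le Guin | 689   | 49895
4  | The Dispossessed     | Le Guin | 679   | 44485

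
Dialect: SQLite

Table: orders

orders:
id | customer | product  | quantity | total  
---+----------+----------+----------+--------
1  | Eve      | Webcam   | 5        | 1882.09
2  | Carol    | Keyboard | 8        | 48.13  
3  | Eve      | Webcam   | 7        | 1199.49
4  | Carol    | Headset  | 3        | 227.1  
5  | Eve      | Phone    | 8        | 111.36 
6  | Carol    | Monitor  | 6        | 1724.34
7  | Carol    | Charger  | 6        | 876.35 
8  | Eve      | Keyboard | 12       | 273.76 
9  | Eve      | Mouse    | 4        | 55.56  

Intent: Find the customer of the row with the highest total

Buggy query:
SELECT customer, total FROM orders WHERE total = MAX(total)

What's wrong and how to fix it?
Bug: MAX(total) is an aggregate and cannot be used directly in WHERE

Fix: Wrap MAX in a scalar subquery so WHERE compares against a single value

Corrected query:
SELECT customer, total FROM orders WHERE total = (SELECT MAX(total) FROM orders)

Result:
customer | total  
---------+--------
Eve      | 1882.09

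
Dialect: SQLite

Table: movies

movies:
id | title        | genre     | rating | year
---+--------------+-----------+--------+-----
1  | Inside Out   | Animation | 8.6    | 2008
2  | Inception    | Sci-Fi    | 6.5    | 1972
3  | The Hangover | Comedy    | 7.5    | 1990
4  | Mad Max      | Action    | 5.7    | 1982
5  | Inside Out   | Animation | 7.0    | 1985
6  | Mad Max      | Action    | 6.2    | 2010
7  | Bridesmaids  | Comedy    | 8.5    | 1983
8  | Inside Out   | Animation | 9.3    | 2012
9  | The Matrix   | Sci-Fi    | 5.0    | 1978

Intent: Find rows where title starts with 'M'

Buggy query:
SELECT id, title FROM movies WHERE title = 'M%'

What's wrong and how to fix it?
Bug: Wildcards only work with LIKE; '=' treats '%' as a literal character

Fix: Replace '=' with LIKE so 'M%' is treated as a pattern

Corrected query:
SELECT id, title FROM movies WHERE title LIKE 'M%'

Result:
id | title  
---+--------
4  | Mad Max
6  | Mad Max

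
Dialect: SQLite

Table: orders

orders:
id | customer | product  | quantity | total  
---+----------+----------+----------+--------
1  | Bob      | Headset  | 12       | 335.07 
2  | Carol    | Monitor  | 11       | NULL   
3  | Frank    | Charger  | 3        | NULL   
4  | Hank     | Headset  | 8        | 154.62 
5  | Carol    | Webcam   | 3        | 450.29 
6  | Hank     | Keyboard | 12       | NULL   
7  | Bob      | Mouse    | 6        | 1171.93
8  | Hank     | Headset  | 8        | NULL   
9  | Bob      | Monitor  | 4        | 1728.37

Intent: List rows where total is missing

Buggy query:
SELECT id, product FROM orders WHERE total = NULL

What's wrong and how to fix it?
Bug: Comparing to NULL with '=' never matches; NULL = NULL is unknown, not true

Fix: Replace '= NULL' with 'IS NULL'

Corrected query:
SELECT id, product FROM orders WHERE total IS NULL

Result:
id | product 
---+---------
2  | Monitor 
3  | Charger 
6  | Keyboard
8  | Headset 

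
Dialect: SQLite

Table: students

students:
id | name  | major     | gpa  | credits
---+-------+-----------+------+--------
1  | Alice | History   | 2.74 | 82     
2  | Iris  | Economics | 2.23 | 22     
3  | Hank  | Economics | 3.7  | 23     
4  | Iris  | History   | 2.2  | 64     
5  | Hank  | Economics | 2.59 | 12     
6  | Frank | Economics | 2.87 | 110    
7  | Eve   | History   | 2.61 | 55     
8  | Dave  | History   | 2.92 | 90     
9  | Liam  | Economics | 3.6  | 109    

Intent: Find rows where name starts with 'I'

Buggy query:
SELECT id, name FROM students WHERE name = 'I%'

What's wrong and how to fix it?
Bug: '=' compares the literal string including the % character; pattern matching needs LIKE

Fix: Use LIKE for wildcard pattern matching

Corrected query:
SELECT id, name FROM students WHERE name LIKE 'I%'

Result:
id | name
---+-----
2  | Iris
4  | Iris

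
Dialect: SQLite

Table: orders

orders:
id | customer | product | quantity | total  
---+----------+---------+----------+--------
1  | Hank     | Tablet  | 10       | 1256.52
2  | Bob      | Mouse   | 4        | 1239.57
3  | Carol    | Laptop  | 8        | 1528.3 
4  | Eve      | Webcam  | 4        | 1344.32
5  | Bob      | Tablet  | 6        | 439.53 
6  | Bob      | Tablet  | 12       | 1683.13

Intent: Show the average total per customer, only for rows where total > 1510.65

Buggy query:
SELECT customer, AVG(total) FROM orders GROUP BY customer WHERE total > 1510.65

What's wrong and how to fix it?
Bug: Row-level WHERE must come before GROUP BY in the clause order

Fix: Place WHERE between FROM and GROUP BY

Corrected query:
SELECT customer, AVG(total) FROM orders WHERE total > 1510.65 GROUP BY customer

Result:
customer | AVG(total)
---------+-----------
Bob      | 1683.13   
Carol    | 1528.3    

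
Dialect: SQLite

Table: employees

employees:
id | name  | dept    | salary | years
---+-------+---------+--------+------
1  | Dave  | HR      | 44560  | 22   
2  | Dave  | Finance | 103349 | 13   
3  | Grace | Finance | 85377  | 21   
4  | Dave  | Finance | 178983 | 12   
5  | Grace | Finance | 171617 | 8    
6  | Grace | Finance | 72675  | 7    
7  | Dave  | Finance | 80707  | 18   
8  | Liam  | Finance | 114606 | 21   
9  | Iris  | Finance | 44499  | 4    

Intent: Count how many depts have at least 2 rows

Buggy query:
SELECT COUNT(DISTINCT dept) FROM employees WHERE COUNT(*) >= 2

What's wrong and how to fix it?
Bug: COUNT(*) cannot appear in WHERE; the per-group count doesn't exist yet

Fix: Group first with HAVING COUNT(*) >= 2, then COUNT the resulting groups

Corrected query:
SELECT COUNT(*) FROM (SELECT dept FROM employees GROUP BY dept HAVING COUNT(*) >= 2)

Result:
COUNT(*)
--------
1       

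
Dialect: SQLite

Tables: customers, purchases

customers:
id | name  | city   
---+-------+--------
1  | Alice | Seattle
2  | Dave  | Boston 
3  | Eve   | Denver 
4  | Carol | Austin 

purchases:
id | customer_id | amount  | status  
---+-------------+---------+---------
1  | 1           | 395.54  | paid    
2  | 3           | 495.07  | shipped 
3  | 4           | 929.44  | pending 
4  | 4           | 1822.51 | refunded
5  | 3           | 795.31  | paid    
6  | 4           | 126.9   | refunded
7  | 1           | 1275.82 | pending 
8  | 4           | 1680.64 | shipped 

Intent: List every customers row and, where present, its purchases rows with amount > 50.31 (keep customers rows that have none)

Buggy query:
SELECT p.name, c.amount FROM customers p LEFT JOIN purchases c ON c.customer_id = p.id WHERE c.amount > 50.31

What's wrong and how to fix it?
Bug: A WHERE condition on the right-hand table after LEFT JOIN drops unmatched parents

Fix: Put 'c.amount > 50.31' in the JOIN's ON clause instead of WHERE

Corrected query:
SELECT p.name, c.amount FROM customers p LEFT JOIN purchases c ON c.customer_id = p.id AND c.amount > 50.31

Result:
name  | amount 
------+--------
Alice | 395.54 
Alice | 1275.82
Dave  | NULL   
Eve   | 495.07 
Eve   | 795.31 
Carol | 126.9  
Carol | 929.44 
Carol | 1680.64
Carol | 1822.51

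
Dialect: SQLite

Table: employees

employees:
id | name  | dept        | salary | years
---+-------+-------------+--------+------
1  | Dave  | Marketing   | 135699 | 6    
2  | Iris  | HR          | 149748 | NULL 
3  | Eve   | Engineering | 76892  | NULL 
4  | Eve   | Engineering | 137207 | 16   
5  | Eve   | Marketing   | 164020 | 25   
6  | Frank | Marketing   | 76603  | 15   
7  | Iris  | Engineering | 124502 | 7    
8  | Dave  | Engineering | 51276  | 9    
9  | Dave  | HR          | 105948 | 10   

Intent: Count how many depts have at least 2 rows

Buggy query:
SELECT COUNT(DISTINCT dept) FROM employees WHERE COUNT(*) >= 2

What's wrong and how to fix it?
Bug: COUNT(*) cannot appear in WHERE; the per-group count doesn't exist yet

Fix: Use a subquery that GROUPs and filters with HAVING, then count its rows

Corrected query:
SELECT COUNT(*) FROM (SELECT dept FROM employees GROUP BY dept HAVING COUNT(*) >= 2)

Result:
COUNT(*)
--------
3       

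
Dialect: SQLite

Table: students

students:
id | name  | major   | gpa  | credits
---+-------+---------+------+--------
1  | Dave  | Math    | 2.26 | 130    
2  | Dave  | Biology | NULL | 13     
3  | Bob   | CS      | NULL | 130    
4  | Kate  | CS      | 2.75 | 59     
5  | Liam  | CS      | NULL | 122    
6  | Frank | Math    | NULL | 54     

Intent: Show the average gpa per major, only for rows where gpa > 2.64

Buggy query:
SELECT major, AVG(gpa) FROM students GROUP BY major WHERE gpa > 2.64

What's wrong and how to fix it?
Bug: Row-level WHERE must come before GROUP BY in the clause order

Fix: Place WHERE between FROM and GROUP BY

Corrected query:
SELECT major, AVG(gpa) FROM students WHERE gpa > 2.64 GROUP BY major

Result:
major | AVG(gpa)
------+---------
CS    | 2.75    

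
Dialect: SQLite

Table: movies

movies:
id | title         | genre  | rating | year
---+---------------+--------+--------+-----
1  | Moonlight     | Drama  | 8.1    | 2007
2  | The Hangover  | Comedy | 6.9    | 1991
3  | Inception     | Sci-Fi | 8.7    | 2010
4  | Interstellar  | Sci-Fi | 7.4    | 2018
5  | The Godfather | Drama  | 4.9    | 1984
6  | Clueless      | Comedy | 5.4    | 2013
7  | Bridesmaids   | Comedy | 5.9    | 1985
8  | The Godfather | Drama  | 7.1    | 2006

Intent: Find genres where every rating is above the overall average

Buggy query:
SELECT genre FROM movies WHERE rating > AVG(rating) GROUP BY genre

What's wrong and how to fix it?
Bug: AVG() is an aggregate; it can't sit directly in WHERE

Fix: Use a subquery for AVG and a HAVING MIN(...) filter so the condition holds for every row in the group

Corrected query:
SELECT genre FROM movies GROUP BY genre HAVING MIN(rating) > (SELECT AVG(rating) FROM movies)

Result:
genre 
------
Sci-Fi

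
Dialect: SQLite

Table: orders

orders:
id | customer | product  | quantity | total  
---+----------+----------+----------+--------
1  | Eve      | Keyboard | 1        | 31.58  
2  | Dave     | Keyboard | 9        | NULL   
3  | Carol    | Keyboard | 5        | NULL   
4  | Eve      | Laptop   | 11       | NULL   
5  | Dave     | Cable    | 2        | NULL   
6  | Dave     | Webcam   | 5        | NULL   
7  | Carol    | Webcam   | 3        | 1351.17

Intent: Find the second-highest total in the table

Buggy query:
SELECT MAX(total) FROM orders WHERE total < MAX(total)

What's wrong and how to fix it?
Bug: MAX(total) on the right of the comparison is an aggregate-in-WHERE error

Fix: Compute the overall MAX in a subquery, then take MAX of rows below it

Corrected query:
SELECT MAX(total) FROM orders WHERE total < (SELECT MAX(total) FROM orders)

Result:
MAX(total)
----------
31.58     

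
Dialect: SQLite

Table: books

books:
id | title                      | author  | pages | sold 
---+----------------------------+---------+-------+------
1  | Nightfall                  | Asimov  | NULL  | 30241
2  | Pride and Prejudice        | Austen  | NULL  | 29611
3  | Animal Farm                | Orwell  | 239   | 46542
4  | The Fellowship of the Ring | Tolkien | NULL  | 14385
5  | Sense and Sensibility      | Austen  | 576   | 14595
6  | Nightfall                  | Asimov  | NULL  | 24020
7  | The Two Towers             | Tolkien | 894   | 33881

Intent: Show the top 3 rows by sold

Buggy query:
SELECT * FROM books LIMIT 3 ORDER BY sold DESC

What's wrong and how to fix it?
Bug: LIMIT must come after ORDER BY

Fix: Sort with ORDER BY, then apply LIMIT

Corrected query:
SELECT * FROM books ORDER BY sold DESC LIMIT 3

Result:
id | title          | author  | pages | sold 
---+----------------+---------+-------+------
3  | Animal Farm    | Orwell  | 239   | 46542
7  | The Two Towers | Tolkien | 894   | 33881
1  | Nightfall      | Asimov  | NULL  | 30241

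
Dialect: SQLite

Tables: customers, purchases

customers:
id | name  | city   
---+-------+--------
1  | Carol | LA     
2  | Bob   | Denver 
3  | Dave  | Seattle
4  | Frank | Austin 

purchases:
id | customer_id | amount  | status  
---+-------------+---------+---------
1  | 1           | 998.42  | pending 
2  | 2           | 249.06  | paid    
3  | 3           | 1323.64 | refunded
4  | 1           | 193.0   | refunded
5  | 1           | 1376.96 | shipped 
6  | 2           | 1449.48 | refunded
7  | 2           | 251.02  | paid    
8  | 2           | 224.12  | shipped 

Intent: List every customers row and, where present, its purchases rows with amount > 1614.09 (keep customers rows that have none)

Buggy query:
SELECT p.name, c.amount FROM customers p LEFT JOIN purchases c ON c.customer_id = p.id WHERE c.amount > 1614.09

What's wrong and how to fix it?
Bug: Filtering c.amount in WHERE discards the NULL rows produced by LEFT JOIN, turning it into an inner join

Fix: Put 'c.amount > 1614.09' in the JOIN's ON clause instead of WHERE

Corrected query:
SELECT p.name, c.amount FROM customers p LEFT JOIN purchases c ON c.customer_id = p.id AND c.amount > 1614.09

Result:
name  | amount
------+-------
Carol | NULL  
Bob   | NULL  
Dave  | NULL  
Frank | NULL  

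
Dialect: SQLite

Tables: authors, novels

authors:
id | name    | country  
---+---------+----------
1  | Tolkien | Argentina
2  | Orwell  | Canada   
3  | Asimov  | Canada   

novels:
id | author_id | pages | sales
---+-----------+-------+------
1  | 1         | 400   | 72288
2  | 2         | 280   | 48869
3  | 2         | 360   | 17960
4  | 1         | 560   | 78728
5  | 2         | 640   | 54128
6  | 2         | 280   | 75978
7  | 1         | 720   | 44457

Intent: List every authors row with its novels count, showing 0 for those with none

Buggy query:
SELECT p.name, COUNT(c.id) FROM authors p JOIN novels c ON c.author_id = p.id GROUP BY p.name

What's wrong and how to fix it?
Bug: INNER JOIN drops authors rows that have no matching novels rows

Fix: Switch to LEFT JOIN to retain unmatched parent rows

Corrected query:
SELECT p.name, COUNT(c.id) FROM authors p LEFT JOIN novels c ON c.author_id = p.id GROUP BY p.name

Result:
name    | COUNT(c.id)
--------+------------
Asimov  | 0          
Orwell  | 4          
Tolkien | 3          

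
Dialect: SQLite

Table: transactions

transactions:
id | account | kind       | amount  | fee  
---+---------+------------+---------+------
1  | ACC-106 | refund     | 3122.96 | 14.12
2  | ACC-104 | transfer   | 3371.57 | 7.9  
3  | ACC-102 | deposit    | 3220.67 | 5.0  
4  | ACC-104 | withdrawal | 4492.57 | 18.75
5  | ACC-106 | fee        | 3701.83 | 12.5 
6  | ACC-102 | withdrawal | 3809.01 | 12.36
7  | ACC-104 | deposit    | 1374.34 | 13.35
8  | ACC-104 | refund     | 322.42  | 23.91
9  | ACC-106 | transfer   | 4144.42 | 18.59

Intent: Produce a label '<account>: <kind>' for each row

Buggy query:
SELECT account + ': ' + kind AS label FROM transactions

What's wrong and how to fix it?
Bug: SQLite uses || for string concatenation; + coerces text to numbers (yielding 0)

Fix: Use the || operator for string concatenation

Corrected query:
SELECT account || ': ' || kind AS label FROM transactions

Result:
label              
-------------------
ACC-106: refund    
ACC-104: transfer  
ACC-102: deposit   
ACC-104: withdrawal
ACC-106: fee       
ACC-102: withdrawal
ACC-104: deposit   
ACC-104: refund    
ACC-106: transfer  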